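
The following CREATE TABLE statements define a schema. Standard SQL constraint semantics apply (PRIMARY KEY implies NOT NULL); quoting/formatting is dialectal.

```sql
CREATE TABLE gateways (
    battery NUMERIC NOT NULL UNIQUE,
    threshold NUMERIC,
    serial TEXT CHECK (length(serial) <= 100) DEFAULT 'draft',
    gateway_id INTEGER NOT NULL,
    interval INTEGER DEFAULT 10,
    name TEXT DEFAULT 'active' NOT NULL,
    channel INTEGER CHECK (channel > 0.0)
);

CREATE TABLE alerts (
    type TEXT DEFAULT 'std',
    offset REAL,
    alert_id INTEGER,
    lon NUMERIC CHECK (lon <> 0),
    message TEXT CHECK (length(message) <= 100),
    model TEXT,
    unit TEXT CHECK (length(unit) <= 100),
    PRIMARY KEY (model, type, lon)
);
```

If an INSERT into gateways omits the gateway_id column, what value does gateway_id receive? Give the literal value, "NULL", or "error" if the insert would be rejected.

gateway_id has no DEFAULT clause.
Omitting it would insert NULL, but it is declared NOT NULL, so the INSERT fails.

error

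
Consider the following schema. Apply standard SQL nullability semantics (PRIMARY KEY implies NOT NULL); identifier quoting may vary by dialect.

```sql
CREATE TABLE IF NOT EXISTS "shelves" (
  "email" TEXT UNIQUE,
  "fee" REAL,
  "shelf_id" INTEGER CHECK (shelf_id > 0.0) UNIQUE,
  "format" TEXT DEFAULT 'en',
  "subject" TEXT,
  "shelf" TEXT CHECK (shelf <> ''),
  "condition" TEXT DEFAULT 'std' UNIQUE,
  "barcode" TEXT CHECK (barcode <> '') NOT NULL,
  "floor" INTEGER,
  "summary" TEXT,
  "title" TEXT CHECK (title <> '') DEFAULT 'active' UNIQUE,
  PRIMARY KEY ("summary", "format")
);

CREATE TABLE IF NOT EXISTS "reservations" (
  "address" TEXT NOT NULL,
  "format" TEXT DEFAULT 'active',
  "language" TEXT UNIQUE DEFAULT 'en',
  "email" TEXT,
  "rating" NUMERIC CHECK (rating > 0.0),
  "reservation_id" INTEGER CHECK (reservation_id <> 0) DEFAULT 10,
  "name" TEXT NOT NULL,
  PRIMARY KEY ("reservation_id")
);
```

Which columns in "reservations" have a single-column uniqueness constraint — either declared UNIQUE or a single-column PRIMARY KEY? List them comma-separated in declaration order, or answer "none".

language, reservation_id

- address: no UNIQUE or single-column PK constraint.
- format: no UNIQUE or single-column PK constraint.
- language: declared UNIQUE → unique.
- email: no UNIQUE or single-column PK constraint.
- rating: no UNIQUE or single-column PK constraint.
- reservation_id: single-column PRIMARY KEY → unique.
- name: no UNIQUE or single-column PK constraint.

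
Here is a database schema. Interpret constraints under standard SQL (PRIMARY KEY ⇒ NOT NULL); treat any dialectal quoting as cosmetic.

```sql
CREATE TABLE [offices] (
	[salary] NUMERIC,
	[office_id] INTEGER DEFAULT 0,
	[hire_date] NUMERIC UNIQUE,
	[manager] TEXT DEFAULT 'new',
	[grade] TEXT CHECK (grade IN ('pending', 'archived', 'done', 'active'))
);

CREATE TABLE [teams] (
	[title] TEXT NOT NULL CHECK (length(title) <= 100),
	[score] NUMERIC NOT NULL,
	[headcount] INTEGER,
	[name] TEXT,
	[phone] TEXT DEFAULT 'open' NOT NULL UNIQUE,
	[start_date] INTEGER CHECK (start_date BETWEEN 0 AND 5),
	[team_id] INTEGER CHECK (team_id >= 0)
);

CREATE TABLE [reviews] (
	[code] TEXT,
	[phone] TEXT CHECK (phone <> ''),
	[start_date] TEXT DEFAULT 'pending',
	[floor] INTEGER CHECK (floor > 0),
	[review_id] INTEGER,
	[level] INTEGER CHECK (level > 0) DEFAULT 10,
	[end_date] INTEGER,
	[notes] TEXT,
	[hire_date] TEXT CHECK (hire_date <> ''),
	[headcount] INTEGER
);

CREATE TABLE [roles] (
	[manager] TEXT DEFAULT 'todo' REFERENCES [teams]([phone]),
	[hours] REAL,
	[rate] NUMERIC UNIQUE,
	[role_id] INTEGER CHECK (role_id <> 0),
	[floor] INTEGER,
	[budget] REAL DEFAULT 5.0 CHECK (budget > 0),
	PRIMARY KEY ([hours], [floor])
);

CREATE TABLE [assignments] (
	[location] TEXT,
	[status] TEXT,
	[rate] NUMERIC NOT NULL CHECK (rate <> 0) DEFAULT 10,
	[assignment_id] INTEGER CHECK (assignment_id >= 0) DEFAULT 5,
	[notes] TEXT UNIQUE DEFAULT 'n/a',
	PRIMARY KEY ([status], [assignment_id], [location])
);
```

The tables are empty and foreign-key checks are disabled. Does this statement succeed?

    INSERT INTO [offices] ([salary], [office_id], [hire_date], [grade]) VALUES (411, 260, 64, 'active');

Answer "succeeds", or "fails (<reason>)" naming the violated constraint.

succeeds

offices has no NOT NULL or PRIMARY KEY columns.
CHECK constraints: 'active' satisfies (grade IN ('pending', 'archived', 'done', 'active')).
No constraint is violated.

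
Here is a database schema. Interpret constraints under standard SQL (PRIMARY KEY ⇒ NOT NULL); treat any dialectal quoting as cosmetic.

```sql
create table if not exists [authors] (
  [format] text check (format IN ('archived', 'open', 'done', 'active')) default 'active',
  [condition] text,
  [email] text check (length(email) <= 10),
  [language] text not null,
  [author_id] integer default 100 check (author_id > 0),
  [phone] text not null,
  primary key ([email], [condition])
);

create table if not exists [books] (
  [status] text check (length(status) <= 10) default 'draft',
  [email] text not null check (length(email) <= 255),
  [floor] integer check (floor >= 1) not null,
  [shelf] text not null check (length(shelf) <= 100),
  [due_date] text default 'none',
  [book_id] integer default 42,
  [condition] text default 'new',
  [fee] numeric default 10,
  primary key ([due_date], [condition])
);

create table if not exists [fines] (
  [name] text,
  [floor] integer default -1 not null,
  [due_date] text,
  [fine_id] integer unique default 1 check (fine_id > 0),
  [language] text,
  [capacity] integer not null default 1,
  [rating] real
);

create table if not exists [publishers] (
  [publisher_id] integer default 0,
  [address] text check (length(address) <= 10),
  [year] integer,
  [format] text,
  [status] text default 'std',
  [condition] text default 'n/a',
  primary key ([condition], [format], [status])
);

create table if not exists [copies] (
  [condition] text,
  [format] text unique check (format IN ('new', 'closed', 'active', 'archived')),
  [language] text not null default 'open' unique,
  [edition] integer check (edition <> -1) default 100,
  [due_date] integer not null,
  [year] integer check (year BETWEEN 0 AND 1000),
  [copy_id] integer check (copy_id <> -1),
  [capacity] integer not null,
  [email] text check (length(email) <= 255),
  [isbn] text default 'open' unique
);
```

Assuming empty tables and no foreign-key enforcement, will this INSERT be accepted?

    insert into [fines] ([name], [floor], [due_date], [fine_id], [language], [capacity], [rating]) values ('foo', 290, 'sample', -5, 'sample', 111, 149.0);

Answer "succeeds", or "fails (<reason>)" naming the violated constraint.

The value -5 for fine_id violates CHECK (fine_id > 0).

fails (CHECK on fine_id)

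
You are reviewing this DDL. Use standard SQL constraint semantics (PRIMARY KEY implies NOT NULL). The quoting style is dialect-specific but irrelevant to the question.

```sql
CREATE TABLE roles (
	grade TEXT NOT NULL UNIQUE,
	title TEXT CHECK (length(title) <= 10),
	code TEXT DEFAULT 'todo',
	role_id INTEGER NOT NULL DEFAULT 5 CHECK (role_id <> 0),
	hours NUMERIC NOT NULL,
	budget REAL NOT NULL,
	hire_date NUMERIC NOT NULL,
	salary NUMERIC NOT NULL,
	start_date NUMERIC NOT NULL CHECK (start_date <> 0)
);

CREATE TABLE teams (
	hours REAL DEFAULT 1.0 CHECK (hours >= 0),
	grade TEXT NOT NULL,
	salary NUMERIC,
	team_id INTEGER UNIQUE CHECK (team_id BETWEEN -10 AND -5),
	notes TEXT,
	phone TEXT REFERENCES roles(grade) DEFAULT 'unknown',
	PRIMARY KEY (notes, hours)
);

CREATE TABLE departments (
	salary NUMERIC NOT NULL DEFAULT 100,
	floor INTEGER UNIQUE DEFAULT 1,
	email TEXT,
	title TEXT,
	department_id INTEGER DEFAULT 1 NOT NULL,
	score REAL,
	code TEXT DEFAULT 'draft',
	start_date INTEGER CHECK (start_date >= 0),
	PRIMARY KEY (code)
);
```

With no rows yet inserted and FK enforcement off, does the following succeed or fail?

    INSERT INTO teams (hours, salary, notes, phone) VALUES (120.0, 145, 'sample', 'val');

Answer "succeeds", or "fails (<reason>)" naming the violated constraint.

grade is omitted from the column list and has no DEFAULT, so it would receive NULL.
But grade is declared NOT NULL.

fails (NOT NULL on grade)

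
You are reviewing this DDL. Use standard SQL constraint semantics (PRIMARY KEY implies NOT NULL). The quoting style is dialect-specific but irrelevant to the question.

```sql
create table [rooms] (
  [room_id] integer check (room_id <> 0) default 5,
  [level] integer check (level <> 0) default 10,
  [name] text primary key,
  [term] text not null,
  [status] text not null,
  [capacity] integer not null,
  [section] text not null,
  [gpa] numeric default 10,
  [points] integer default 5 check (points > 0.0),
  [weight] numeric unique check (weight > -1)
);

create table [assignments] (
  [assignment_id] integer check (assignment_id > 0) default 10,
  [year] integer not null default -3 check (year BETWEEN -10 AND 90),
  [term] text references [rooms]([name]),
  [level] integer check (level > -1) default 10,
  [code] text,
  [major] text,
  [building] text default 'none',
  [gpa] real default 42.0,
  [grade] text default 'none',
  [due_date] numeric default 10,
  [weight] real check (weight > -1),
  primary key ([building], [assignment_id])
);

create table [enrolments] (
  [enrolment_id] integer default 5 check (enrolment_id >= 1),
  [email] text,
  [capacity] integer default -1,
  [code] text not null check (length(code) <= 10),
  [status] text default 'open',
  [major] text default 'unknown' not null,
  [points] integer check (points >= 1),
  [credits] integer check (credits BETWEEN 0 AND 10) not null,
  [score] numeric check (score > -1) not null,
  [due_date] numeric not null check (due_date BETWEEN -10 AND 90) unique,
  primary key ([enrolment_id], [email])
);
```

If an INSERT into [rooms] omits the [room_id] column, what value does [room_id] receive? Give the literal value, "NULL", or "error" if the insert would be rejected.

5

room_id has an explicit DEFAULT 5.
When the column is omitted from an INSERT, that default is used.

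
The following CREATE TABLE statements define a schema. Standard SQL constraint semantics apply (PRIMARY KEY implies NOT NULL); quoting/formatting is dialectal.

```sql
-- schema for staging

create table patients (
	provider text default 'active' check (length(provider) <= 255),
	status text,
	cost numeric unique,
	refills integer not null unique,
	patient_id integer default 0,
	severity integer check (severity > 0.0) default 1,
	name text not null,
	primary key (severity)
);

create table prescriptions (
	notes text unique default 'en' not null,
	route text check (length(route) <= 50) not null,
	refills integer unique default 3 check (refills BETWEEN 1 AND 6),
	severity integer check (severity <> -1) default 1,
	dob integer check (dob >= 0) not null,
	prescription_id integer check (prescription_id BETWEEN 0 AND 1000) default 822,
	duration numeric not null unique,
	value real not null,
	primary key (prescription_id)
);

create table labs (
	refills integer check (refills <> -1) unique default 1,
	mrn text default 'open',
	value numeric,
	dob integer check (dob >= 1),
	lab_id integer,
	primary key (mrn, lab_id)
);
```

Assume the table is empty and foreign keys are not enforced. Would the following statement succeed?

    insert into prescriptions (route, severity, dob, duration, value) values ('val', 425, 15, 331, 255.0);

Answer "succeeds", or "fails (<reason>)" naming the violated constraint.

succeeds

NOT NULL columns: dob is supplied; duration is supplied; notes defaults to 'en'; prescription_id defaults to 822; route is supplied; value is supplied.
CHECK constraints: 'val' satisfies (length(route) <= 50); 425 satisfies (severity <> -1); 15 satisfies (dob >= 0).
No constraint is violated.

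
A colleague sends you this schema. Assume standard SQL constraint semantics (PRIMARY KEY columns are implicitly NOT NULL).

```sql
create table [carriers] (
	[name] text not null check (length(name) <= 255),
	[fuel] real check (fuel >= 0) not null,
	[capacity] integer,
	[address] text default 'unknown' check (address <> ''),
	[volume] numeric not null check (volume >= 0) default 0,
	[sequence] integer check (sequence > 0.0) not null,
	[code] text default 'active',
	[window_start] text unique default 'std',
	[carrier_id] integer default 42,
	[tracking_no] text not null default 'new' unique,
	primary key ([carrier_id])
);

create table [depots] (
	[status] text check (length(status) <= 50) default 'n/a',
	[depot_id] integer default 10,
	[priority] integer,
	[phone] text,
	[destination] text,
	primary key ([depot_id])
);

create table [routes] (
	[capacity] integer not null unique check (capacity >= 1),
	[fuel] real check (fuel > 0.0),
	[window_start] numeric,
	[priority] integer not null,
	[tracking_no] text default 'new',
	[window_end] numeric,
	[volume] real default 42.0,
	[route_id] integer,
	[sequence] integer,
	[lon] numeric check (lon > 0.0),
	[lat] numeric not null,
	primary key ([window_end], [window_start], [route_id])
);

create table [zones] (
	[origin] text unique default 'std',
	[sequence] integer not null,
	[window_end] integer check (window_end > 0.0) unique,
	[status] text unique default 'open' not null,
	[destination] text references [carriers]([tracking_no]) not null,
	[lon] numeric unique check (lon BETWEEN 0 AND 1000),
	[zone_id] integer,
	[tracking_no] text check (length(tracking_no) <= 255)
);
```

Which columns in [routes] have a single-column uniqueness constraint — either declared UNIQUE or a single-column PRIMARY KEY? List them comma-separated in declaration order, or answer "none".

capacity

- capacity: declared UNIQUE → unique.
- fuel: no UNIQUE or single-column PK constraint.
- window_start: part of a composite PRIMARY KEY — only the tuple is unique, not this column on its own.
- priority: no UNIQUE or single-column PK constraint.
- tracking_no: no UNIQUE or single-column PK constraint.
- window_end: part of a composite PRIMARY KEY — only the tuple is unique, not this column on its own.
- volume: no UNIQUE or single-column PK constraint.
- route_id: part of a composite PRIMARY KEY — only the tuple is unique, not this column on its own.
- sequence: no UNIQUE or single-column PK constraint.
- lon: no UNIQUE or single-column PK constraint.
- lat: no UNIQUE or single-column PK constraint.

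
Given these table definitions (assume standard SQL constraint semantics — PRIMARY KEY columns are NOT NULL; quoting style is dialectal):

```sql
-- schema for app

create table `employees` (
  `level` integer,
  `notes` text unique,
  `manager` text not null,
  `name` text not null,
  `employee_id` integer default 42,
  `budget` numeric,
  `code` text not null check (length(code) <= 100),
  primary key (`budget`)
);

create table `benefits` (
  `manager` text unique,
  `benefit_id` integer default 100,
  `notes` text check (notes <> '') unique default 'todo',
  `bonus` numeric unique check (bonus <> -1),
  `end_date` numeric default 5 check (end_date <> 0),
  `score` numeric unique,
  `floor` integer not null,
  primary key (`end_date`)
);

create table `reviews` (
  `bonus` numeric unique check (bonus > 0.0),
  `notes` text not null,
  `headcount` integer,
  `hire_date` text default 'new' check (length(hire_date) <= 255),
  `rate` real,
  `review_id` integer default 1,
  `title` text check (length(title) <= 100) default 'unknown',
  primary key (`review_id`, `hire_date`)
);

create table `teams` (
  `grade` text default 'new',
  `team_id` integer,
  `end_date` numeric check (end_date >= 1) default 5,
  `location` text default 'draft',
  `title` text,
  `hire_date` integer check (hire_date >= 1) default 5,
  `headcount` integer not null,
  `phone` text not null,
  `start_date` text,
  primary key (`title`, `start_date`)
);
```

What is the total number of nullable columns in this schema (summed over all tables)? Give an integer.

employees: 3 nullable (level, notes, employee_id — PK (budget) and explicit NOT NULL columns excluded).
benefits: 5 nullable (manager, benefit_id, notes, bonus, score — PK (end_date) and explicit NOT NULL columns excluded).
reviews: 4 nullable (bonus, headcount, rate, title — PK (review_id, hire_date) and explicit NOT NULL columns excluded).
teams: 5 nullable (grade, team_id, end_date, location, hire_date — PK (title, start_date) and explicit NOT NULL columns excluded).
Total: 3 + 5 + 4 + 5 = 17.

17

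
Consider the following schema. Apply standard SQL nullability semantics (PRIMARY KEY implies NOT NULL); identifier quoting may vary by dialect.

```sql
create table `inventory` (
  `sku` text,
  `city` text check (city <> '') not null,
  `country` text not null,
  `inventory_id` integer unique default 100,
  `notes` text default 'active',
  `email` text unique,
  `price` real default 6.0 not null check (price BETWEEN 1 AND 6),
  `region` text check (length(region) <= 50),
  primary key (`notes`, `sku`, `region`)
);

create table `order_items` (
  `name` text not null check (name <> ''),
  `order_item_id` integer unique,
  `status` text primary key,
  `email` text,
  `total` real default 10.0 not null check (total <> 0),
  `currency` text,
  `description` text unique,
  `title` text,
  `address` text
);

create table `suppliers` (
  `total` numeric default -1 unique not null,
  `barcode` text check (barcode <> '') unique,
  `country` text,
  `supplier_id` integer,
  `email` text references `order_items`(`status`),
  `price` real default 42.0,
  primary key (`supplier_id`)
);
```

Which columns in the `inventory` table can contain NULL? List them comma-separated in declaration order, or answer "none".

- sku: part of the PRIMARY KEY, which implies NOT NULL → not nullable.
- city: declared NOT NULL → not nullable.
- country: declared NOT NULL → not nullable.
- inventory_id: UNIQUE does not imply NOT NULL → nullable.
- notes: part of the PRIMARY KEY, which implies NOT NULL → not nullable.
- email: UNIQUE does not imply NOT NULL → nullable.
- price: declared NOT NULL → not nullable.
- region: part of the PRIMARY KEY, which implies NOT NULL → not nullable.

inventory_id, email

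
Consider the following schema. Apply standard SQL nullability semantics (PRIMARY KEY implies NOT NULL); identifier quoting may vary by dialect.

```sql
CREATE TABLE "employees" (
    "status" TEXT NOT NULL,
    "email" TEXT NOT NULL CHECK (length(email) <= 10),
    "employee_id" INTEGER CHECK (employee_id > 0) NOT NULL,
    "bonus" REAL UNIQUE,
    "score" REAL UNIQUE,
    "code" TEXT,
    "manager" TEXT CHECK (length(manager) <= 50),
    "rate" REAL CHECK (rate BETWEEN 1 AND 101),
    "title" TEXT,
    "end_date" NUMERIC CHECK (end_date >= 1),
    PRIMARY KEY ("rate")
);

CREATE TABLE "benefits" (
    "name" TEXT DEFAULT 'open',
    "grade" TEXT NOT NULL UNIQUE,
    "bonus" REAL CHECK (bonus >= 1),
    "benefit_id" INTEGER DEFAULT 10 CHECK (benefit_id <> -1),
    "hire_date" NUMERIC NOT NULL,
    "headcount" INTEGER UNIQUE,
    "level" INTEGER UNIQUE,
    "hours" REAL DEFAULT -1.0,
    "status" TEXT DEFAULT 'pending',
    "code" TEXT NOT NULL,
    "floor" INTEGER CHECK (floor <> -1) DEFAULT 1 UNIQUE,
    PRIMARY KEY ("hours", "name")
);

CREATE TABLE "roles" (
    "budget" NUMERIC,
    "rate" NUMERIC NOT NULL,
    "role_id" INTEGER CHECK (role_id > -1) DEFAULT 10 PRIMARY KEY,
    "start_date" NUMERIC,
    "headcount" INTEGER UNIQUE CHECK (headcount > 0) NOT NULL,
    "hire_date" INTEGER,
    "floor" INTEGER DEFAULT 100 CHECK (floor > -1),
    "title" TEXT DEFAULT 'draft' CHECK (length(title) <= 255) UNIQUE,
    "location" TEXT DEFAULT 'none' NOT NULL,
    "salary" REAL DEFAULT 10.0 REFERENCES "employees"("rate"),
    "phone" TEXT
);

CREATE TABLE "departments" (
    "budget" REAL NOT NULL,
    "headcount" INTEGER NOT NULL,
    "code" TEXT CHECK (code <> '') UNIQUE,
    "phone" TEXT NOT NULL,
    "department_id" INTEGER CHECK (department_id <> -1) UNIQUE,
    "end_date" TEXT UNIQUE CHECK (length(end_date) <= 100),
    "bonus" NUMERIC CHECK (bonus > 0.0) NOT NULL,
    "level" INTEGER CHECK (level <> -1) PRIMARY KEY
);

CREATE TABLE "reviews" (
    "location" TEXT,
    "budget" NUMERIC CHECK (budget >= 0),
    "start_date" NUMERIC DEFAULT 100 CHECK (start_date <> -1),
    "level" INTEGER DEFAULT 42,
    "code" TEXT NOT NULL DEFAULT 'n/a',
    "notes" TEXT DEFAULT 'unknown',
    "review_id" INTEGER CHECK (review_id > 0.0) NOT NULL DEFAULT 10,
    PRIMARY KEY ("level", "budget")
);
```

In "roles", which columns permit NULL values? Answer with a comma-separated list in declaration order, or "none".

- budget: no NOT NULL constraint applies → nullable.
- rate: declared NOT NULL → not nullable.
- role_id: part of the PRIMARY KEY, which implies NOT NULL → not nullable.
- start_date: no NOT NULL constraint applies → nullable.
- headcount: declared NOT NULL → not nullable.
- hire_date: no NOT NULL constraint applies → nullable.
- floor: CHECK does not forbid NULL (a CHECK constraint passes when its expression is NULL) → nullable.
- title: CHECK does not forbid NULL (a CHECK constraint passes when its expression is NULL) → nullable.
- location: declared NOT NULL → not nullable.
- salary: a foreign key column may be NULL unless separately constrained → nullable.
- phone: no NOT NULL constraint applies → nullable.

budget, start_date, hire_date, floor, title, salary, phone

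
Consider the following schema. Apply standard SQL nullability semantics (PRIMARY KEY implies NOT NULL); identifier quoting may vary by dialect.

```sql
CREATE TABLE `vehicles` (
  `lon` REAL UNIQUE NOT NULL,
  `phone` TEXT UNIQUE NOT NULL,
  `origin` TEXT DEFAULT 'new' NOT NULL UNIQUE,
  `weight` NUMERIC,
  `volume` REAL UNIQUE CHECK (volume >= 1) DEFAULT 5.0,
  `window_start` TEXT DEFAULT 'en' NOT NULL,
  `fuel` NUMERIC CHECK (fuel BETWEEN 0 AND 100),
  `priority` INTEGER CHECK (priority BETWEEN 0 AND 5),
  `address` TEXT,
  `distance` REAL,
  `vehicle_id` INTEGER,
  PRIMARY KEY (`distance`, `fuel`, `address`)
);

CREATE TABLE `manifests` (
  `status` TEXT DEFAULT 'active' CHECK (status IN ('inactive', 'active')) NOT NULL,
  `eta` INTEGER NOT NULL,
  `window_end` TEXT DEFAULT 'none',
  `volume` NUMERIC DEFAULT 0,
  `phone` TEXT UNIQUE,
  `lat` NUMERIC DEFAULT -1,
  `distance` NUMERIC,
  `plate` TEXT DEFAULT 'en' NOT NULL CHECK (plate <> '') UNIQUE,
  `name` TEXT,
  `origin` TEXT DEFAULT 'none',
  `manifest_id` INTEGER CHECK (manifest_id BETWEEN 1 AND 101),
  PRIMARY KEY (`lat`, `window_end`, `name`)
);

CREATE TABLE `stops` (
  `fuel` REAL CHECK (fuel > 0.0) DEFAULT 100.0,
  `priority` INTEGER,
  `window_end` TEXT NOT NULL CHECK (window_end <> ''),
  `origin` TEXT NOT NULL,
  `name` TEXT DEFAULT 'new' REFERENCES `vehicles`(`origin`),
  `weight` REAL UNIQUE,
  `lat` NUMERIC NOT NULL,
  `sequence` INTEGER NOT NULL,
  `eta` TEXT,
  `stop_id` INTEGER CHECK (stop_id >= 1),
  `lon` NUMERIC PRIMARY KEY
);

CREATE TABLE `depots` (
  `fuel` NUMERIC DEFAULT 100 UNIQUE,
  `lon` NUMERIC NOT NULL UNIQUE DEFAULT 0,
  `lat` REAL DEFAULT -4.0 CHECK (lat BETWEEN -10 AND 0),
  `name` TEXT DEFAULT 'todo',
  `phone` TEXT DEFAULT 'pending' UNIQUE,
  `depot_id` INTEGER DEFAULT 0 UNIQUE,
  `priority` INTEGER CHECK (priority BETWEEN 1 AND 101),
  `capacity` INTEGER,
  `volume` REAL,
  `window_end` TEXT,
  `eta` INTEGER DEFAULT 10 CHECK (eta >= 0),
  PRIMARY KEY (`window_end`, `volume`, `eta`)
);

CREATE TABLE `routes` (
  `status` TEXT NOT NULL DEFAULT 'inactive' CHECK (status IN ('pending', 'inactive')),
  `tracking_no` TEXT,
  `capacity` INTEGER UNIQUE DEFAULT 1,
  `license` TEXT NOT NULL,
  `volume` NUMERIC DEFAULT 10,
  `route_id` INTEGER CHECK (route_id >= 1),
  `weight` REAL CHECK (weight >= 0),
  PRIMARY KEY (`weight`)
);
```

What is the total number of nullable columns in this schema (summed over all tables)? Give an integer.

vehicles: 4 nullable (weight, volume, priority, vehicle_id — PK (distance, fuel, address) and explicit NOT NULL columns excluded).
manifests: 5 nullable (volume, phone, distance, origin, manifest_id — PK (lat, window_end, name) and explicit NOT NULL columns excluded).
stops: 6 nullable (fuel, priority, name, weight, eta, stop_id — PK (lon) and explicit NOT NULL columns excluded).
depots: 7 nullable (fuel, lat, name, phone, depot_id, priority, capacity — PK (window_end, volume, eta) and explicit NOT NULL columns excluded).
routes: 4 nullable (tracking_no, capacity, volume, route_id — PK (weight) and explicit NOT NULL columns excluded).
Total: 4 + 5 + 6 + 7 + 4 = 26.

26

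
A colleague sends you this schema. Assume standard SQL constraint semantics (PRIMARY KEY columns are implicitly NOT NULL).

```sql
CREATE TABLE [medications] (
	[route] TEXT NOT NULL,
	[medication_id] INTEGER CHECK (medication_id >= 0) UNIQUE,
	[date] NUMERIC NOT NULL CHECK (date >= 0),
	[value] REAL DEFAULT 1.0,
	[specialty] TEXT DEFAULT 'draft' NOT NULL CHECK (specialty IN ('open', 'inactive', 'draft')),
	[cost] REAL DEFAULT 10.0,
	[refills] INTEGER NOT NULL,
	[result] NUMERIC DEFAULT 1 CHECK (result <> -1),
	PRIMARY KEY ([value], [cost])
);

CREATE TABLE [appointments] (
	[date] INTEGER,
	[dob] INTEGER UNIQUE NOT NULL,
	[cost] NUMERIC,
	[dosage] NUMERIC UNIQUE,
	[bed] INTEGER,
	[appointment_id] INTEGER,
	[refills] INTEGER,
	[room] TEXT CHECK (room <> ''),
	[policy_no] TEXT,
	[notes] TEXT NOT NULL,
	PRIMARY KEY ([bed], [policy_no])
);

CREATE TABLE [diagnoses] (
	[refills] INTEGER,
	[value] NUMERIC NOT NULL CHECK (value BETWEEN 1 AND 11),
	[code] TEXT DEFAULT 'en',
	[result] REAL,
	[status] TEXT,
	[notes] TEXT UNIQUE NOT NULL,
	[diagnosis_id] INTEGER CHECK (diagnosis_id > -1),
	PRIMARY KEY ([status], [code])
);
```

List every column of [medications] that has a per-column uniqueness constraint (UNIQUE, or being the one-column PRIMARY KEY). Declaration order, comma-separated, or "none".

medication_id

- route: no UNIQUE or single-column PK constraint.
- medication_id: declared UNIQUE → unique.
- date: no UNIQUE or single-column PK constraint.
- value: part of a composite PRIMARY KEY — only the tuple is unique, not this column on its own.
- specialty: no UNIQUE or single-column PK constraint.
- cost: part of a composite PRIMARY KEY — only the tuple is unique, not this column on its own.
- refills: no UNIQUE or single-column PK constraint.
- result: no UNIQUE or single-column PK constraint.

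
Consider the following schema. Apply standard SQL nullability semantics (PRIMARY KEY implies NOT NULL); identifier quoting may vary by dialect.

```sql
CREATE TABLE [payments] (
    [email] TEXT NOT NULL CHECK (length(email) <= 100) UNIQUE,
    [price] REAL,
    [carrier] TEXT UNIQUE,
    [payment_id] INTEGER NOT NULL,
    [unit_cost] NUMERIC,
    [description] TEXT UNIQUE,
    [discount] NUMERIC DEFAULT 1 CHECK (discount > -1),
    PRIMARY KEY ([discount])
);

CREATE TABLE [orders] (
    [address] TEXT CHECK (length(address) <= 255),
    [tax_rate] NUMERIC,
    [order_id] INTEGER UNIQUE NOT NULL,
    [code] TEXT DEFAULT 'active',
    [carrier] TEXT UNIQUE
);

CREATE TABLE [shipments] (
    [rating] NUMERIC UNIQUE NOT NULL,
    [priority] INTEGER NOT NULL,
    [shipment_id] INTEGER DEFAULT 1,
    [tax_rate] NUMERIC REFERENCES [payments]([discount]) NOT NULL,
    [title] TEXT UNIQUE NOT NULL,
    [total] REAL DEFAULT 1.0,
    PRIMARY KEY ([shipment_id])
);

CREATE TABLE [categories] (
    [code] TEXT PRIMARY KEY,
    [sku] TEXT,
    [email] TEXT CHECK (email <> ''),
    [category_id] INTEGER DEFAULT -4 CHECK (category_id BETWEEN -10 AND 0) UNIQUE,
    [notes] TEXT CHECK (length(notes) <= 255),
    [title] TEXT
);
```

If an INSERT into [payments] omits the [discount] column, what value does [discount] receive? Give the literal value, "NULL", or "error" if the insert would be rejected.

1

discount has an explicit DEFAULT 1.
When the column is omitted from an INSERT, that default is used.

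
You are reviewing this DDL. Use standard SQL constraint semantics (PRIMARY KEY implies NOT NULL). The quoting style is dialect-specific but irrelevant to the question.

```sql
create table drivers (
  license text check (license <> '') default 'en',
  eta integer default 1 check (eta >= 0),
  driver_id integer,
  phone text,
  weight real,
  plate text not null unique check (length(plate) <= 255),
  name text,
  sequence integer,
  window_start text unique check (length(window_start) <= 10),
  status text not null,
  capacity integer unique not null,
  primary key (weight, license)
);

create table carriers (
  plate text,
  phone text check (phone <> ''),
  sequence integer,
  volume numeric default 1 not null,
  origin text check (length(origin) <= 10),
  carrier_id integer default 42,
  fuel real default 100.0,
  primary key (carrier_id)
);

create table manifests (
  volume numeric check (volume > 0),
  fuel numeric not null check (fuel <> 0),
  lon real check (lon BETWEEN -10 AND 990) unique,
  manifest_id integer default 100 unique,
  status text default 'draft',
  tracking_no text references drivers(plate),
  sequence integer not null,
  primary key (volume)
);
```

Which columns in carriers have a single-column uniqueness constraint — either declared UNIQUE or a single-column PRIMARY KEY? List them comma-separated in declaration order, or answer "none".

- plate: no UNIQUE or single-column PK constraint.
- phone: no UNIQUE or single-column PK constraint.
- sequence: no UNIQUE or single-column PK constraint.
- volume: no UNIQUE or single-column PK constraint.
- origin: no UNIQUE or single-column PK constraint.
- carrier_id: single-column PRIMARY KEY → unique.
- fuel: no UNIQUE or single-column PK constraint.

carrier_id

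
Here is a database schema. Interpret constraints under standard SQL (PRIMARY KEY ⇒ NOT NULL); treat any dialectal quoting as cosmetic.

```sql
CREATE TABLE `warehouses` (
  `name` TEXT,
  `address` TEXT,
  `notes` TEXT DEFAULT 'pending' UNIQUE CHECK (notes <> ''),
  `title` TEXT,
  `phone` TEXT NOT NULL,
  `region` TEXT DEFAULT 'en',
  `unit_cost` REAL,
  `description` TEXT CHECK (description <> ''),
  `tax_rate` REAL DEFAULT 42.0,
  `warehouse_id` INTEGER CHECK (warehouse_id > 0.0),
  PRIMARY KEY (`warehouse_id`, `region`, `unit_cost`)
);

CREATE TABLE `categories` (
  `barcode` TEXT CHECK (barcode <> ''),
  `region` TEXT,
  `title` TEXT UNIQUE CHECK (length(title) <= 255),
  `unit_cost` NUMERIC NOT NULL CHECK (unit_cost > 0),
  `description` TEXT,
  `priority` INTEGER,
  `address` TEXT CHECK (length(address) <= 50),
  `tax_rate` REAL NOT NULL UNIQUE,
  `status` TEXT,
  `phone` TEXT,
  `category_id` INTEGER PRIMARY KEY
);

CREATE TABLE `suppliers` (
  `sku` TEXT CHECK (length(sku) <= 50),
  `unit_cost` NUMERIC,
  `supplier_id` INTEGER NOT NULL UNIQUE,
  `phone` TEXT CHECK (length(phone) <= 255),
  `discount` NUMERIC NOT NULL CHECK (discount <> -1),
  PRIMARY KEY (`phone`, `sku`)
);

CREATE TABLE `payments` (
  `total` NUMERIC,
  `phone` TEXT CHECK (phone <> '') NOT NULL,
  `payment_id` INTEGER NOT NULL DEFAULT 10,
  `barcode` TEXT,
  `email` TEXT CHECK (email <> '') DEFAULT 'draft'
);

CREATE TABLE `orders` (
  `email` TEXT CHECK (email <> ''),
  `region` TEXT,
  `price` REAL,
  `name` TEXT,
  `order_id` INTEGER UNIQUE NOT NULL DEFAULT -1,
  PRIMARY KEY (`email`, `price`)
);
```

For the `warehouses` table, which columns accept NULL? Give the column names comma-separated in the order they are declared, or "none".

name, address, notes, title, description, tax_rate

- name: no NOT NULL constraint applies → nullable.
- address: no NOT NULL constraint applies → nullable.
- notes: CHECK does not forbid NULL (a CHECK constraint passes when its expression is NULL) → nullable.
- title: no NOT NULL constraint applies → nullable.
- phone: declared NOT NULL → not nullable.
- region: part of the PRIMARY KEY, which implies NOT NULL → not nullable.
- unit_cost: part of the PRIMARY KEY, which implies NOT NULL → not nullable.
- description: CHECK does not forbid NULL (a CHECK constraint passes when its expression is NULL) → nullable.
- tax_rate: DEFAULT only fills an omitted column; an explicit NULL is still allowed → nullable.
- warehouse_id: part of the PRIMARY KEY, which implies NOT NULL → not nullable.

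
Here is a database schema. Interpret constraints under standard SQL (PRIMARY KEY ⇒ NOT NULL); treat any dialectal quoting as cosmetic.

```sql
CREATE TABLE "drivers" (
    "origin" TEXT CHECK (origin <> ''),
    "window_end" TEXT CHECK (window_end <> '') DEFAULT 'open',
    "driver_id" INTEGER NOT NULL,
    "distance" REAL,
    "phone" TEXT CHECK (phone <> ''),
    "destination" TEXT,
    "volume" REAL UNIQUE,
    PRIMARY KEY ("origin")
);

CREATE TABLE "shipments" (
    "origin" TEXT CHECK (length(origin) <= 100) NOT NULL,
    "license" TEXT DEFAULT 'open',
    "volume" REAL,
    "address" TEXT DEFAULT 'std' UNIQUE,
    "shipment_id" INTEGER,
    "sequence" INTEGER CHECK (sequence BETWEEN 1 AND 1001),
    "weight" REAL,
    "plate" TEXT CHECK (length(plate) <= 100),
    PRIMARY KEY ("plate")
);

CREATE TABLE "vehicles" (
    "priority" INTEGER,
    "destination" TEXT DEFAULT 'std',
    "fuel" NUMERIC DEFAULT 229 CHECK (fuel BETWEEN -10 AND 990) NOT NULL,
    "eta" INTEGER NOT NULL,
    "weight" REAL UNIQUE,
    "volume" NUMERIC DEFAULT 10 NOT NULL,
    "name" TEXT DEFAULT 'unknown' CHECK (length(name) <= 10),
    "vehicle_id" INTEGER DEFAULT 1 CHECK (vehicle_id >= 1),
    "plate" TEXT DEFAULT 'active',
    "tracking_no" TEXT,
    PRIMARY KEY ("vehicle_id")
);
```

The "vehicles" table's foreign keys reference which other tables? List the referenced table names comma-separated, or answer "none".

No column in vehicles has a REFERENCES clause.

none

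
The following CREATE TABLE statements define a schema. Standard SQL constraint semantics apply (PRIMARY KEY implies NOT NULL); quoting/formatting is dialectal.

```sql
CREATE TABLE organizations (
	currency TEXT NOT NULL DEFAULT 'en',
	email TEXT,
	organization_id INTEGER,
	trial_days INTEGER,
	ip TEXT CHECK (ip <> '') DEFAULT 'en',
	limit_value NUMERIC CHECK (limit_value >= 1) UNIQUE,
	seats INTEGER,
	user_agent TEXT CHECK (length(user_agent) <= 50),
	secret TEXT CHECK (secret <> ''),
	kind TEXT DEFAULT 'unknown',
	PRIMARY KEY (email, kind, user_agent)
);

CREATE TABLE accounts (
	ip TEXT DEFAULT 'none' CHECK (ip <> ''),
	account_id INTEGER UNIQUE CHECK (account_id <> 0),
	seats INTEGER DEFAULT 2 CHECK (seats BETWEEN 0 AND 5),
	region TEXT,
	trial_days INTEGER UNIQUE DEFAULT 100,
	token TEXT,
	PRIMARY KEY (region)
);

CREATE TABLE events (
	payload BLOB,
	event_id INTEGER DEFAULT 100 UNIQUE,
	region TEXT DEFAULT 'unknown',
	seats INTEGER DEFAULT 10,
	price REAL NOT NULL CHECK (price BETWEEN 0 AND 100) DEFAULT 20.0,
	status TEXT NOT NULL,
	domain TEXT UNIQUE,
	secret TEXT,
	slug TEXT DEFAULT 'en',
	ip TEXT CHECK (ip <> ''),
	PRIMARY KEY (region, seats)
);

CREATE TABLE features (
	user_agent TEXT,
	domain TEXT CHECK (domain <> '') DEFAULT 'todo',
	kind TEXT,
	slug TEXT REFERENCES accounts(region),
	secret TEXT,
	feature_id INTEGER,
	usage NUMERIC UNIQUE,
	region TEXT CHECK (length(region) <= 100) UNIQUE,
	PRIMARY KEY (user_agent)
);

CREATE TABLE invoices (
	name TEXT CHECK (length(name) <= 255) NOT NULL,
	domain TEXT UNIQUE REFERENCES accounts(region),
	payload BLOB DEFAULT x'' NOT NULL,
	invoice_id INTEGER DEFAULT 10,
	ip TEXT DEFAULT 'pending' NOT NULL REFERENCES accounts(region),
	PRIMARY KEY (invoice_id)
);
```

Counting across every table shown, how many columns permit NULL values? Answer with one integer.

25

organizations: 6 nullable (organization_id, trial_days, ip, limit_value, seats, secret — PK (email, kind, user_agent) and explicit NOT NULL columns excluded).
accounts: 5 nullable (ip, account_id, seats, trial_days, token — PK (region) and explicit NOT NULL columns excluded).
events: 6 nullable (payload, event_id, domain, secret, slug, ip — PK (region, seats) and explicit NOT NULL columns excluded).
features: 7 nullable (domain, kind, slug, secret, feature_id, usage, region — PK (user_agent) and explicit NOT NULL columns excluded).
invoices: 1 nullable (domain — PK (invoice_id) and explicit NOT NULL columns excluded).
Total: 6 + 5 + 6 + 7 + 1 = 25.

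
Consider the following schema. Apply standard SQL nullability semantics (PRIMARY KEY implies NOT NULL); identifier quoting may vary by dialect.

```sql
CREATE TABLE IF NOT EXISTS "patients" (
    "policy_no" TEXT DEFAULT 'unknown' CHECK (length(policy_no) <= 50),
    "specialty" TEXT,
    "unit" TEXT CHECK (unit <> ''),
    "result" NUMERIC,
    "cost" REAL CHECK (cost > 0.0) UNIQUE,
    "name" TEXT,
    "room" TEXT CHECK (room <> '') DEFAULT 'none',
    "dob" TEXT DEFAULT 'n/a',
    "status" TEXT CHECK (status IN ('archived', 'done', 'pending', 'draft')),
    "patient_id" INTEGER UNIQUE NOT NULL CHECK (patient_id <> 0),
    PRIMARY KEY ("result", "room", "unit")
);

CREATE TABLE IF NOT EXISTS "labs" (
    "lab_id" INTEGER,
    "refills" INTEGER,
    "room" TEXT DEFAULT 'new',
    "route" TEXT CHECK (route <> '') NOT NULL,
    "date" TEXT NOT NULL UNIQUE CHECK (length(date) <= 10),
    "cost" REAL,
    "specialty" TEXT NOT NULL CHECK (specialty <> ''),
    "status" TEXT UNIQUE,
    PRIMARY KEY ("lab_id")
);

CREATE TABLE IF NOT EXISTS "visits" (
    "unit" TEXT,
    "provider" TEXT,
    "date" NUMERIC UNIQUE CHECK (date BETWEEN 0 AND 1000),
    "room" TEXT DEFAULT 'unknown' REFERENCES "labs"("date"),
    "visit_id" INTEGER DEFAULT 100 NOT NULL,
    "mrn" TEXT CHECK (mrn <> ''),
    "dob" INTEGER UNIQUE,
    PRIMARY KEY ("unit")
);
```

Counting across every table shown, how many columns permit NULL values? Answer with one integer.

15

patients: 6 nullable (policy_no, specialty, cost, name, dob, status — PK (result, room, unit) and explicit NOT NULL columns excluded).
labs: 4 nullable (refills, room, cost, status — PK (lab_id) and explicit NOT NULL columns excluded).
visits: 5 nullable (provider, date, room, mrn, dob — PK (unit) and explicit NOT NULL columns excluded).
Total: 6 + 4 + 5 = 15.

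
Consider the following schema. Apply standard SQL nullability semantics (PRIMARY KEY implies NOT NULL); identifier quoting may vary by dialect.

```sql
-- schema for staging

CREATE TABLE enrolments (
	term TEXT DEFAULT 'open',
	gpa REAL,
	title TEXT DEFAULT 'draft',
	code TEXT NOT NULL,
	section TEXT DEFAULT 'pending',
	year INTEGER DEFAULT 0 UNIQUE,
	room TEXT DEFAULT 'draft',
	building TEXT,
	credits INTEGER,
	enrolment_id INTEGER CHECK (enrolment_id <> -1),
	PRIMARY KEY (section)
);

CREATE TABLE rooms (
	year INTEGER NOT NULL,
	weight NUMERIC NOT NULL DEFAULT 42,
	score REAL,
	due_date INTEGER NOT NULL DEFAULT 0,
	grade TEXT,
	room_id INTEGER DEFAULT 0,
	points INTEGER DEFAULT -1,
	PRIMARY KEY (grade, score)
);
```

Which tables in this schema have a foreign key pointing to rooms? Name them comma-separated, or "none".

No REFERENCES clause anywhere in the schema names rooms.

none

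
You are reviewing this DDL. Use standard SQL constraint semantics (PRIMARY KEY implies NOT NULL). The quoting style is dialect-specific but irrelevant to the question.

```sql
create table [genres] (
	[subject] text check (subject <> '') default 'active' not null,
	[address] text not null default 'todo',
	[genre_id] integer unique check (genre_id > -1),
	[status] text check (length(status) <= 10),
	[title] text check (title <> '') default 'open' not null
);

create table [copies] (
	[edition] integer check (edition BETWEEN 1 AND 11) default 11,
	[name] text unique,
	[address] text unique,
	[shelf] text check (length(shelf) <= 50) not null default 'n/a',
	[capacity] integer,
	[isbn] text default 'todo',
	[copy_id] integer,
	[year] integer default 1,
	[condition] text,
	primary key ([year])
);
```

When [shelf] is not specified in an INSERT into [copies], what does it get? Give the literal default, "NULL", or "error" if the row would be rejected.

shelf has an explicit DEFAULT 'n/a'.
When the column is omitted from an INSERT, that default is used.

'n/a'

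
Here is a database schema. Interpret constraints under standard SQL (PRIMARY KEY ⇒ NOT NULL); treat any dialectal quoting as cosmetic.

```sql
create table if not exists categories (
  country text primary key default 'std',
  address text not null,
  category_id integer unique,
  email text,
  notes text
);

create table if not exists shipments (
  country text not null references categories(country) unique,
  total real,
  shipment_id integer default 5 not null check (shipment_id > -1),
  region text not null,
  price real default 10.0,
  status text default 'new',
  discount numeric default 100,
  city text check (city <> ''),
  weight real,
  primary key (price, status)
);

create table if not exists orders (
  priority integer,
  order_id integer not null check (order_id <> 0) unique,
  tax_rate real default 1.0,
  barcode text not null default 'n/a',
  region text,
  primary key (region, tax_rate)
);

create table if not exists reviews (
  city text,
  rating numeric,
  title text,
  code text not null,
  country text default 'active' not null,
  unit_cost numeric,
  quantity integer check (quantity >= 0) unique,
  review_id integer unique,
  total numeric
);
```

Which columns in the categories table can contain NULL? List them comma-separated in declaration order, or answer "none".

category_id, email, notes

- country: part of the PRIMARY KEY, which implies NOT NULL → not nullable.
- address: declared NOT NULL → not nullable.
- category_id: UNIQUE does not imply NOT NULL → nullable.
- email: no NOT NULL constraint applies → nullable.
- notes: no NOT NULL constraint applies → nullable.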